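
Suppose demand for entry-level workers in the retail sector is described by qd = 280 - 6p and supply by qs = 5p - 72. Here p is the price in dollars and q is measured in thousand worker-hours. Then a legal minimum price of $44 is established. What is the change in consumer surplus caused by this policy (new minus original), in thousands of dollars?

-624

Equilibrium: 280 - 6p = 5p - 72, so 352 = 11p and p* = 32, q* = 88.
The floor of 44 is above the equilibrium price 32, so it binds.
At p = 44: qd = 280 - 6·44 = 16 and qs = 5·44 - 72 = 148.
Consumer surplus without the control is ½ · (140/3 - 32) · 88 = 1936/3.
With the floor, consumers buy 16 units at 44, so CS = ½ · (140/3 - 44) · 16 = 64/3.
Change in consumer surplus = 64/3 - 1936/3 = -624.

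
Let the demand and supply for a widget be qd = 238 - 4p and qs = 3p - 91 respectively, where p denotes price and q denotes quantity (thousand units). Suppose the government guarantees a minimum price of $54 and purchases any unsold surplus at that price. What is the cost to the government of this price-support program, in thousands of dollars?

In a free market, 238 - 4p = 3p - 91 gives the equilibrium p* = 47, q* = 50.
The floor of 54 is above the equilibrium price 47, so it binds.
At p = 54: qd = 238 - 4·54 = 22 and qs = 3·54 - 91 = 71.
Surplus = qs - qd = 49.
Government expenditure = surplus × support price = 49 × 54 = 2646.

2646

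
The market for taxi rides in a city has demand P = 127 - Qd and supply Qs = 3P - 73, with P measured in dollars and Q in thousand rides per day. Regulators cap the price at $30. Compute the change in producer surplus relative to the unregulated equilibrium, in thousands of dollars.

Rearranging demand gives Qd = 127 - P. Setting quantity demanded equal to quantity supplied, 127 - P = 3P - 73, gives P* = 50 and Q* = 77.
The ceiling of 30 is below the equilibrium price 50, so it binds.
At P = 30: Qd = 127 - 30 = 97 and Qs = 3·30 - 73 = 17.
Producer surplus without the control is ½ · (50 - 73/3) · 77 = 5929/6.
With the ceiling, producers sell 17 units at 30, so PS = ½ · (30 - 73/3) · 17 = 289/6.
Change in producer surplus = 289/6 - 5929/6 = -940.

-940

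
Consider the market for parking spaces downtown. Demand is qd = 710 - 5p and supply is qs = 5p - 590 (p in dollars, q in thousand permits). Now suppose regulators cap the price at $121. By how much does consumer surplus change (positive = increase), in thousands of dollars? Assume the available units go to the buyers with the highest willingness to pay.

-67.5

In a free market, 710 - 5p = 5p - 590 gives the equilibrium p* = 130, q* = 60.
The ceiling of 121 is below the equilibrium price 130, so it binds.
At p = 121: qd = 710 - 5·121 = 105 and qs = 5·121 - 590 = 15.
Consumer surplus without the control is ½ · (142 - 130) · 60 = 360.
With the ceiling, 15 units are sold at 121 (assume they go to the highest-value buyers). The demand price at q = 15 is 139, so CS = ½ · [(142 - 121) + (139 - 121)] · 15 = 292.5.
Change in consumer surplus = 292.5 - 360 = -67.5.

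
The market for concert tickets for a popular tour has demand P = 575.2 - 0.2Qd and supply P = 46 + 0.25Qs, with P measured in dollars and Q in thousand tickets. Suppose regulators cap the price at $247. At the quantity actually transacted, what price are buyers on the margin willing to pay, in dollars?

414.4

Rearranging demand gives Qd = 2876 - 5P; rearranging supply gives Qs = 4P - 184. Setting quantity demanded equal to quantity supplied, 2876 - 5P = 4P - 184, gives P* = 340 and Q* = 1176.
The ceiling of 247 is below the equilibrium price 340, so it binds.
At P = 247: Qd = 2876 - 5·247 = 1641 and Qs = 4·247 - 184 = 804.
Only 804 units reach the market. On the demand curve, the marginal buyer's willingness to pay at Q = 804 is (2876 - 804)/5 = 414.4.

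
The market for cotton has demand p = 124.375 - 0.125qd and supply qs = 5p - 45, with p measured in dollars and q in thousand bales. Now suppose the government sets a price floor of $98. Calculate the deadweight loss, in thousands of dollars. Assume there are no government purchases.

3369.6

Rearranging demand gives qd = 995 - 8p. Without the control the market clears where 995 - 8p = 5p - 45, i.e. p* = 80 and q* = 355.
The floor of 98 is above the equilibrium price 80, so it binds.
At p = 98: qd = 995 - 8·98 = 211 and qs = 5·98 - 45 = 445.
Quantity traded falls to 211. At q = 211 the demand price is (995 - 211)/8 = 98 and the supply price is (45 + 211)/5 = 51.2.
Deadweight loss = ½ · (98 - 51.2) · (355 - 211) = ½ · 46.8 · 144 = 3369.6.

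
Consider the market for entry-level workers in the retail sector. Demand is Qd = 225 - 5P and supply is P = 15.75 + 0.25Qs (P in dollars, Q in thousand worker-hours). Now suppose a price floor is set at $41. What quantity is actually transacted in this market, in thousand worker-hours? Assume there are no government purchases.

Rearranging supply gives Qs = 4P - 63. Equilibrium: 225 - 5P = 4P - 63, so 288 = 9P and P* = 32, Q* = 65.
Because the floor (41) lies above the market-clearing price, it is binding.
At P = 41: Qd = 225 - 5·41 = 20 and Qs = 4·41 - 63 = 101.
The quantity actually transacted is the short side, demand: 20.

20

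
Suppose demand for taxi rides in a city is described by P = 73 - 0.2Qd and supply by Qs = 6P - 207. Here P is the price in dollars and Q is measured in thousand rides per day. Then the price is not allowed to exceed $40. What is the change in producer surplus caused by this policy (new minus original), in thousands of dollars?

Rearranging demand gives Qd = 365 - 5P. Setting quantity demanded equal to quantity supplied, 365 - 5P = 6P - 207, gives P* = 52 and Q* = 105.
Because the ceiling (40) lies below the market-clearing price, it is binding.
At P = 40: Qd = 365 - 5·40 = 165 and Qs = 6·40 - 207 = 33.
Producer surplus without the control is ½ · (52 - 34.5) · 105 = 918.75.
With the ceiling, producers sell 33 units at 40, so PS = ½ · (40 - 34.5) · 33 = 90.75.
Change in producer surplus = 90.75 - 918.75 = -828.

-828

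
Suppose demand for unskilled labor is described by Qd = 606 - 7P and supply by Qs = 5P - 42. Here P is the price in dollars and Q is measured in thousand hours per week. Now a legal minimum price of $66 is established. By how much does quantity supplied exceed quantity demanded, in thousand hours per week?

144

In a free market, 606 - 7P = 5P - 42 gives the equilibrium P* = 54, Q* = 228.
Because the floor (66) lies above the market-clearing price, it is binding.
At P = 66: Qd = 606 - 7·66 = 144 and Qs = 5·66 - 42 = 288.
Surplus = Qs - Qd = 288 - 144 = 144.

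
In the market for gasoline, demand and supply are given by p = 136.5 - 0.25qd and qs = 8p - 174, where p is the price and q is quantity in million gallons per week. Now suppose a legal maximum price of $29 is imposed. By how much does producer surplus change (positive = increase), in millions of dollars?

-5642

Rearranging demand gives qd = 546 - 4p. Equilibrium: 546 - 4p = 8p - 174, so 720 = 12p and p* = 60, q* = 306.
Since 29 < 60, the ceiling is binding.
At p = 29: qd = 546 - 4·29 = 430 and qs = 8·29 - 174 = 58.
Producer surplus without the control is ½ · (60 - 21.75) · 306 = 5852.25.
With the ceiling, producers sell 58 units at 29, so PS = ½ · (29 - 21.75) · 58 = 210.25.
Change in producer surplus = 210.25 - 5852.25 = -5642.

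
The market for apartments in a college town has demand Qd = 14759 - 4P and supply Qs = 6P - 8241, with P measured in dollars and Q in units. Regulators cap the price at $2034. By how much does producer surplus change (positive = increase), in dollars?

-1266426

In a free market, 14759 - 4P = 6P - 8241 gives the equilibrium P* = 2300, Q* = 5559.
Because the ceiling (2034) lies below the market-clearing price, it is binding.
At P = 2034: Qd = 14759 - 4·2034 = 6623 and Qs = 6·2034 - 8241 = 3963.
Producer surplus without the control is ½ · (2300 - 1373.5) · 5559 = 2575206.75.
With the ceiling, producers sell 3963 units at 2034, so PS = ½ · (2034 - 1373.5) · 3963 = 1308780.75.
Change in producer surplus = 1308780.75 - 2575206.75 = -1266426.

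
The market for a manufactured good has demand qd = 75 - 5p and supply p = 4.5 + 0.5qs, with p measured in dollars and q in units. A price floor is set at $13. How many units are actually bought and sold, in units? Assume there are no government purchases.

Rearranging supply gives qs = 2p - 9. In a free market, 75 - 5p = 2p - 9 gives the equilibrium p* = 12, q* = 15.
The floor of 13 is above the equilibrium price 12, so it binds.
At p = 13: qd = 75 - 5·13 = 10 and qs = 2·13 - 9 = 17.
The quantity actually transacted is the short side, demand: 10.

10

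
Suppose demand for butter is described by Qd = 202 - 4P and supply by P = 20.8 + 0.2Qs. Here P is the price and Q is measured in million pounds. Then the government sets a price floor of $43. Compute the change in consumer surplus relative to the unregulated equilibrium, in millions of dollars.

-432

Rearranging supply gives Qs = 5P - 104. Equilibrium: 202 - 4P = 5P - 104, so 306 = 9P and P* = 34, Q* = 66.
Since 43 > 34, the floor is binding.
At P = 43: Qd = 202 - 4·43 = 30 and Qs = 5·43 - 104 = 111.
Consumer surplus without the control is ½ · (50.5 - 34) · 66 = 544.5.
With the floor, consumers buy 30 units at 43, so CS = ½ · (50.5 - 43) · 30 = 112.5.
Change in consumer surplus = 112.5 - 544.5 = -432.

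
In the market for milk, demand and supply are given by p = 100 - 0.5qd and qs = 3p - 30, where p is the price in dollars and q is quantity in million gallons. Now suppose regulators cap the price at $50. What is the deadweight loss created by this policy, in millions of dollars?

Rearranging demand gives qd = 200 - 2p. Without the control the market clears where 200 - 2p = 3p - 30, i.e. p* = 46 and q* = 108.
The ceiling of 50 is above the equilibrium price 46, so it is not binding; the market clears at p* = 46, q* = 108.
Since the control does not bind, no trades are prevented and deadweight loss is zero.

0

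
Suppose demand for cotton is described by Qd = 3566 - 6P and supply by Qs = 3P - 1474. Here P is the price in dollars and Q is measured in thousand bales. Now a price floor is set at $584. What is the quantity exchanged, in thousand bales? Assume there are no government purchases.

Without the control the market clears where 3566 - 6P = 3P - 1474, i.e. P* = 560 and Q* = 206.
Because the floor (584) lies above the market-clearing price, it is binding.
At P = 584: Qd = 3566 - 6·584 = 62 and Qs = 3·584 - 1474 = 278.
The quantity actually transacted is the short side, demand: 62.

62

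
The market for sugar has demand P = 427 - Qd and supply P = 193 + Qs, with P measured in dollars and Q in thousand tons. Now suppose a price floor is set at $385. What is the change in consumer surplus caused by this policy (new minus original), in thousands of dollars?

-5962.5

Rearranging demand gives Qd = 427 - P; rearranging supply gives Qs = P - 193. Without the control the market clears where 427 - P = P - 193, i.e. P* = 310 and Q* = 117.
The floor of 385 is above the equilibrium price 310, so it binds.
At P = 385: Qd = 427 - 385 = 42 and Qs = 385 - 193 = 192.
Consumer surplus without the control is ½ · (427 - 310) · 117 = 6844.5.
With the floor, consumers buy 42 units at 385, so CS = ½ · (427 - 385) · 42 = 882.
Change in consumer surplus = 882 - 6844.5 = -5962.5.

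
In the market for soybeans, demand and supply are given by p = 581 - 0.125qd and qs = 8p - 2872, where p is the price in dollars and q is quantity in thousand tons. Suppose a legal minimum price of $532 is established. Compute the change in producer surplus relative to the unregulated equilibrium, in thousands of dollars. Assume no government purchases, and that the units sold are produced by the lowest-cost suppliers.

Rearranging demand gives qd = 4648 - 8p. Equilibrium: 4648 - 8p = 8p - 2872, so 7520 = 16p and p* = 470, q* = 888.
Because the floor (532) lies above the market-clearing price, it is binding.
At p = 532: qd = 4648 - 8·532 = 392 and qs = 8·532 - 2872 = 1384.
Producer surplus without the control is ½ · (470 - 359) · 888 = 49284.
With the floor, 392 units are sold at 532. The supply price at q = 392 is 408, so PS = ½ · [(532 - 359) + (532 - 408)] · 392 = 58212.
Change in producer surplus = 58212 - 49284 = 8928.

8928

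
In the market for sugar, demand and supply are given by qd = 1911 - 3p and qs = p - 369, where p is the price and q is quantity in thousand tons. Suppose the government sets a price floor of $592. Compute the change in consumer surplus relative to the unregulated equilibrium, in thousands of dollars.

-3696

Without the control the market clears where 1911 - 3p = p - 369, i.e. p* = 570 and q* = 201.
Because the floor (592) lies above the market-clearing price, it is binding.
At p = 592: qd = 1911 - 3·592 = 135 and qs = 592 - 369 = 223.
Consumer surplus without the control is ½ · (637 - 570) · 201 = 6733.5.
With the floor, consumers buy 135 units at 592, so CS = ½ · (637 - 592) · 135 = 3037.5.
Change in consumer surplus = 3037.5 - 6733.5 = -3696.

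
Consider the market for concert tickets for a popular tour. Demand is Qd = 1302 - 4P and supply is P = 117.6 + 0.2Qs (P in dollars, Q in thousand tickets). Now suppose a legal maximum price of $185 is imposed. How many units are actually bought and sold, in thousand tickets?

Rearranging supply gives Qs = 5P - 588. Equilibrium: 1302 - 4P = 5P - 588, so 1890 = 9P and P* = 210, Q* = 462.
Since 185 < 210, the ceiling is binding.
At P = 185: Qd = 1302 - 4·185 = 562 and Qs = 5·185 - 588 = 337.
The quantity actually transacted is the short side, supply: 337.

337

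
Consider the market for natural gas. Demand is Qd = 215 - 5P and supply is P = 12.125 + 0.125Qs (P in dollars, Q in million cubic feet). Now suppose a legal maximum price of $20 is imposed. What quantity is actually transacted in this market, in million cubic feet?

Rearranging supply gives Qs = 8P - 97. Setting quantity demanded equal to quantity supplied, 215 - 5P = 8P - 97, gives P* = 24 and Q* = 95.
Because the ceiling (20) lies below the market-clearing price, it is binding.
At P = 20: Qd = 215 - 5·20 = 115 and Qs = 8·20 - 97 = 63.
The quantity actually transacted is the short side, supply: 63.

63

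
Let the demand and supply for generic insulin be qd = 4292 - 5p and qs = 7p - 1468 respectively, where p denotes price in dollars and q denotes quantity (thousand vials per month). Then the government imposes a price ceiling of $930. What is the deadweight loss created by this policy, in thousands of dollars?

Setting quantity demanded equal to quantity supplied, 4292 - 5p = 7p - 1468, gives p* = 480 and q* = 1892.
The ceiling of 930 is above the equilibrium price 480, so it is not binding; the market clears at p* = 480, q* = 1892.
Since the control does not bind, no trades are prevented and deadweight loss is zero.

0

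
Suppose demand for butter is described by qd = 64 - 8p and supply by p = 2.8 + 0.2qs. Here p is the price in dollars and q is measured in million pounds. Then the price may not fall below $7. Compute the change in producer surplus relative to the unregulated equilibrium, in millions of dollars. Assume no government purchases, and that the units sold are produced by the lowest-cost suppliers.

Rearranging supply gives qs = 5p - 14. Without the control the market clears where 64 - 8p = 5p - 14, i.e. p* = 6 and q* = 16.
Because the floor (7) lies above the market-clearing price, it is binding.
At p = 7: qd = 64 - 8·7 = 8 and qs = 5·7 - 14 = 21.
Producer surplus without the control is ½ · (6 - 2.8) · 16 = 25.6.
With the floor, 8 units are sold at 7. The supply price at q = 8 is 4.4, so PS = ½ · [(7 - 2.8) + (7 - 4.4)] · 8 = 27.2.
Change in producer surplus = 27.2 - 25.6 = 1.6.

1.6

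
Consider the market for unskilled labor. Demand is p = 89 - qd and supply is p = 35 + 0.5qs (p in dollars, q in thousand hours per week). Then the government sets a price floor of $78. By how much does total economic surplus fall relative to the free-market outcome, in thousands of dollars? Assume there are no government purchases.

468.75

Rearranging demand gives qd = 89 - p; rearranging supply gives qs = 2p - 70. Equilibrium: 89 - p = 2p - 70, so 159 = 3p and p* = 53, q* = 36.
Since 78 > 53, the floor is binding.
At p = 78: qd = 89 - 78 = 11 and qs = 2·78 - 70 = 86.
Quantity traded falls to 11. At q = 11 the demand price is 89 - 11 = 78 and the supply price is (70 + 11)/2 = 40.5.
Deadweight loss = ½ · (78 - 40.5) · (36 - 11) = ½ · 37.5 · 25 = 468.75.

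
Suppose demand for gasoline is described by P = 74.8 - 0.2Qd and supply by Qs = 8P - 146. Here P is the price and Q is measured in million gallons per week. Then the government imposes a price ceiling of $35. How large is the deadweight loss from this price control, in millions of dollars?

260

Rearranging demand gives Qd = 374 - 5P. In a free market, 374 - 5P = 8P - 146 gives the equilibrium P* = 40, Q* = 174.
Because the ceiling (35) lies below the market-clearing price, it is binding.
At P = 35: Qd = 374 - 5·35 = 199 and Qs = 8·35 - 146 = 134.
Quantity traded falls to 134. At Q = 134 the demand price is (374 - 134)/5 = 48 and the supply price is (146 + 134)/8 = 35.
Deadweight loss = ½ · (48 - 35) · (174 - 134) = ½ · 13 · 40 = 260.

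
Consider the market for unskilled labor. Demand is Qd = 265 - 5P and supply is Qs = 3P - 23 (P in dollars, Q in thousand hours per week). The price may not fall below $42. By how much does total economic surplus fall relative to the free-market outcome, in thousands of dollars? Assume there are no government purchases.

240

In a free market, 265 - 5P = 3P - 23 gives the equilibrium P* = 36, Q* = 85.
Since 42 > 36, the floor is binding.
At P = 42: Qd = 265 - 5·42 = 55 and Qs = 3·42 - 23 = 103.
Quantity traded falls to 55. At Q = 55 the demand price is (265 - 55)/5 = 42 and the supply price is (23 + 55)/3 = 26.
Deadweight loss = ½ · (42 - 26) · (85 - 55) = ½ · 16 · 30 = 240.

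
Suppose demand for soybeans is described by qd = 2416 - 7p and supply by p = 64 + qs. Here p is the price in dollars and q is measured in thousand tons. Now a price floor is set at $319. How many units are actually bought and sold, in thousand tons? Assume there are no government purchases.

Rearranging supply gives qs = p - 64. Setting quantity demanded equal to quantity supplied, 2416 - 7p = p - 64, gives p* = 310 and q* = 246.
Since 319 > 310, the floor is binding.
At p = 319: qd = 2416 - 7·319 = 183 and qs = 319 - 64 = 255.
The quantity actually transacted is the short side, demand: 183.

183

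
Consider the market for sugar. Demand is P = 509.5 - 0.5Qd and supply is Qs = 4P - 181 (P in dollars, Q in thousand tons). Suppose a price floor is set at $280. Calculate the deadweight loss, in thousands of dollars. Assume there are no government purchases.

Rearranging demand gives Qd = 1019 - 2P. Without the control the market clears where 1019 - 2P = 4P - 181, i.e. P* = 200 and Q* = 619.
The floor of 280 is above the equilibrium price 200, so it binds.
At P = 280: Qd = 1019 - 2·280 = 459 and Qs = 4·280 - 181 = 939.
Quantity traded falls to 459. At Q = 459 the demand price is (1019 - 459)/2 = 280 and the supply price is (181 + 459)/4 = 160.
Deadweight loss = ½ · (280 - 160) · (619 - 459) = ½ · 120 · 160 = 9600.

9600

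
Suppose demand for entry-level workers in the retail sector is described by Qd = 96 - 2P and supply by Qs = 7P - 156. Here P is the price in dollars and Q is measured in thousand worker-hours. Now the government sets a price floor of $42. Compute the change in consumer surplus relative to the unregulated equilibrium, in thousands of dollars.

Equilibrium: 96 - 2P = 7P - 156, so 252 = 9P and P* = 28, Q* = 40.
Because the floor (42) lies above the market-clearing price, it is binding.
At P = 42: Qd = 96 - 2·42 = 12 and Qs = 7·42 - 156 = 138.
Consumer surplus without the control is ½ · (48 - 28) · 40 = 400.
With the floor, consumers buy 12 units at 42, so CS = ½ · (48 - 42) · 12 = 36.
Change in consumer surplus = 36 - 400 = -364.

-364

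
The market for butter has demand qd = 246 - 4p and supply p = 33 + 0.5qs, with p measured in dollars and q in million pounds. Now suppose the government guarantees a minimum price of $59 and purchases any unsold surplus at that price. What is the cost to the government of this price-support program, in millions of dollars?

Rearranging supply gives qs = 2p - 66. Equilibrium: 246 - 4p = 2p - 66, so 312 = 6p and p* = 52, q* = 38.
Since 59 > 52, the floor is binding.
At p = 59: qd = 246 - 4·59 = 10 and qs = 2·59 - 66 = 52.
Surplus = qs - qd = 42.
Government expenditure = surplus × support price = 42 × 59 = 2478.

2478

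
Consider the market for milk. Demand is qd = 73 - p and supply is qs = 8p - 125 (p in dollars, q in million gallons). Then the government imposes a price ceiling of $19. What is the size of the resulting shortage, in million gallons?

Without the control the market clears where 73 - p = 8p - 125, i.e. p* = 22 and q* = 51.
The ceiling of 19 is below the equilibrium price 22, so it binds.
At p = 19: qd = 73 - 19 = 54 and qs = 8·19 - 125 = 27.
Shortage = qd - qs = 54 - 27 = 27.

27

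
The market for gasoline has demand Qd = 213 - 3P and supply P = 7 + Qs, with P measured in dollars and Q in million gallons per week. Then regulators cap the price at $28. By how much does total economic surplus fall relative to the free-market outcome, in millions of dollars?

Rearranging supply gives Qs = P - 7. Without the control the market clears where 213 - 3P = P - 7, i.e. P* = 55 and Q* = 48.
The ceiling of 28 is below the equilibrium price 55, so it binds.
At P = 28: Qd = 213 - 3·28 = 129 and Qs = 28 - 7 = 21.
Quantity traded falls to 21. At Q = 21 the demand price is (213 - 21)/3 = 64 and the supply price is 7 + 21 = 28.
Deadweight loss = ½ · (64 - 28) · (48 - 21) = ½ · 36 · 27 = 486.

486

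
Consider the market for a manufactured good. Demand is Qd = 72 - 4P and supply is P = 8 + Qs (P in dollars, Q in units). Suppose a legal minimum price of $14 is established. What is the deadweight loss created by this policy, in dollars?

0

Rearranging supply gives Qs = P - 8. Without the control the market clears where 72 - 4P = P - 8, i.e. P* = 16 and Q* = 8.
The floor of 14 is below the equilibrium price 16, so it is not binding; the market clears at P* = 16, Q* = 8.
Since the control does not bind, no trades are prevented and deadweight loss is zero.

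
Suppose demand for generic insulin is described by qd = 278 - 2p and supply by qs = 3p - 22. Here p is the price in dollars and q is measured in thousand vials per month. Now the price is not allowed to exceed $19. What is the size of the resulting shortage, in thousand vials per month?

205

Without the control the market clears where 278 - 2p = 3p - 22, i.e. p* = 60 and q* = 158.
The ceiling of 19 is below the equilibrium price 60, so it binds.
At p = 19: qd = 278 - 2·19 = 240 and qs = 3·19 - 22 = 35.
Shortage = qd - qs = 240 - 35 = 205.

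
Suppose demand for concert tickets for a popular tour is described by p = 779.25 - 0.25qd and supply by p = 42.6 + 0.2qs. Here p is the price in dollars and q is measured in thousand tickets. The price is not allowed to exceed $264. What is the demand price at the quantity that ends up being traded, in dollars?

502.5

Rearranging demand gives qd = 3117 - 4p; rearranging supply gives qs = 5p - 213. In a free market, 3117 - 4p = 5p - 213 gives the equilibrium p* = 370, q* = 1637.
The ceiling of 264 is below the equilibrium price 370, so it binds.
At p = 264: qd = 3117 - 4·264 = 2061 and qs = 5·264 - 213 = 1107.
Only 1107 units reach the market. On the demand curve, the marginal buyer's willingness to pay at q = 1107 is (3117 - 1107)/4 = 502.5.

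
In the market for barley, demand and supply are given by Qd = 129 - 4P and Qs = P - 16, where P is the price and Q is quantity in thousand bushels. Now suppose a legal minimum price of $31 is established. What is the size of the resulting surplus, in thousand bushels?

In a free market, 129 - 4P = P - 16 gives the equilibrium P* = 29, Q* = 13.
The floor of 31 is above the equilibrium price 29, so it binds.
At P = 31: Qd = 129 - 4·31 = 5 and Qs = 31 - 16 = 15.
Surplus = Qs - Qd = 15 - 5 = 10.

10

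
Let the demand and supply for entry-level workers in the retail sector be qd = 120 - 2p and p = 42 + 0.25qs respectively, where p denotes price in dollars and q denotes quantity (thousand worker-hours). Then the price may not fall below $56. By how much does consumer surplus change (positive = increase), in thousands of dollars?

Rearranging supply gives qs = 4p - 168. Without the control the market clears where 120 - 2p = 4p - 168, i.e. p* = 48 and q* = 24.
Because the floor (56) lies above the market-clearing price, it is binding.
At p = 56: qd = 120 - 2·56 = 8 and qs = 4·56 - 168 = 56.
Consumer surplus without the control is ½ · (60 - 48) · 24 = 144.
With the floor, consumers buy 8 units at 56, so CS = ½ · (60 - 56) · 8 = 16.
Change in consumer surplus = 16 - 144 = -128.

-128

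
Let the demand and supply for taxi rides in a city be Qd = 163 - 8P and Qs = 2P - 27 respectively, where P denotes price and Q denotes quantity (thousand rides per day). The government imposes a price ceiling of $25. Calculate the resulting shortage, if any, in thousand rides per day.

Equilibrium: 163 - 8P = 2P - 27, so 190 = 10P and P* = 19, Q* = 11.
Since 25 is above P* = 19, the ceiling does not bind and the free-market outcome prevails.
Since the control does not bind, there is no shortage.

0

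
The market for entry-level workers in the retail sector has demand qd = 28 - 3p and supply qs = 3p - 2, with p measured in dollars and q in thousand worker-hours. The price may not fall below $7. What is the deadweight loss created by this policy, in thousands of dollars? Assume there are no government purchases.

12

Setting quantity demanded equal to quantity supplied, 28 - 3p = 3p - 2, gives p* = 5 and q* = 13.
The floor of 7 is above the equilibrium price 5, so it binds.
At p = 7: qd = 28 - 3·7 = 7 and qs = 3·7 - 2 = 19.
Quantity traded falls to 7. At q = 7 the demand price is (28 - 7)/3 = 7 and the supply price is (2 + 7)/3 = 3.
Deadweight loss = ½ · (7 - 3) · (13 - 7) = ½ · 4 · 6 = 12.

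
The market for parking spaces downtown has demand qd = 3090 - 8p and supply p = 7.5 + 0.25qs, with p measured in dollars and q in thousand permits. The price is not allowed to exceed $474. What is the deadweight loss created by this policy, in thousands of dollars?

Rearranging supply gives qs = 4p - 30. Setting quantity demanded equal to quantity supplied, 3090 - 8p = 4p - 30, gives p* = 260 and q* = 1010.
The ceiling of 474 is above the equilibrium price 260, so it is not binding; the market clears at p* = 260, q* = 1010.
Since the control does not bind, no trades are prevented and deadweight loss is zero.

0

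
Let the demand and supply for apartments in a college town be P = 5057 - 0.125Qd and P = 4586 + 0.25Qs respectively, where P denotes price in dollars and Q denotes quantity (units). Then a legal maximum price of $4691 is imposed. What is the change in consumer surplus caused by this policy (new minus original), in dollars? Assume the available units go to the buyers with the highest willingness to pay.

44099

Rearranging demand gives Qd = 40456 - 8P; rearranging supply gives Qs = 4P - 18344. Equilibrium: 40456 - 8P = 4P - 18344, so 58800 = 12P and P* = 4900, Q* = 1256.
Since 4691 < 4900, the ceiling is binding.
At P = 4691: Qd = 40456 - 8·4691 = 2928 and Qs = 4·4691 - 18344 = 420.
Consumer surplus without the control is ½ · (5057 - 4900) · 1256 = 98596.
With the ceiling, 420 units are sold at 4691 (assume they go to the highest-value buyers). The demand price at Q = 420 is 5004.5, so CS = ½ · [(5057 - 4691) + (5004.5 - 4691)] · 420 = 142695.
Change in consumer surplus = 142695 - 98596 = 44099.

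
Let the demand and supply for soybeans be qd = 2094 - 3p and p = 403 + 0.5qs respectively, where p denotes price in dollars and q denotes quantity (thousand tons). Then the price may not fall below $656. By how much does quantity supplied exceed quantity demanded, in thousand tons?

Rearranging supply gives qs = 2p - 806. Without the control the market clears where 2094 - 3p = 2p - 806, i.e. p* = 580 and q* = 354.
The floor of 656 is above the equilibrium price 580, so it binds.
At p = 656: qd = 2094 - 3·656 = 126 and qs = 2·656 - 806 = 506.
Surplus = qs - qd = 506 - 126 = 380.

380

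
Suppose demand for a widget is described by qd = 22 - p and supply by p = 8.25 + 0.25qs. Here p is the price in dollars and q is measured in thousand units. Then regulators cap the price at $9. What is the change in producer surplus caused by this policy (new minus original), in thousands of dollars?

-14

Rearranging supply gives qs = 4p - 33. Without the control the market clears where 22 - p = 4p - 33, i.e. p* = 11 and q* = 11.
Since 9 < 11, the ceiling is binding.
At p = 9: qd = 22 - 9 = 13 and qs = 4·9 - 33 = 3.
Producer surplus without the control is ½ · (11 - 8.25) · 11 = 15.125.
With the ceiling, producers sell 3 units at 9, so PS = ½ · (9 - 8.25) · 3 = 1.125.
Change in producer surplus = 1.125 - 15.125 = -14.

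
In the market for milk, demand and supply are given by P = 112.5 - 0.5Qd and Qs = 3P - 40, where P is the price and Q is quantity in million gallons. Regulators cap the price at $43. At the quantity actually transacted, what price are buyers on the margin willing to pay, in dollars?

68

Rearranging demand gives Qd = 225 - 2P. In a free market, 225 - 2P = 3P - 40 gives the equilibrium P* = 53, Q* = 119.
The ceiling of 43 is below the equilibrium price 53, so it binds.
At P = 43: Qd = 225 - 2·43 = 139 and Qs = 3·43 - 40 = 89.
Only 89 units reach the market. On the demand curve, the marginal buyer's willingness to pay at Q = 89 is (225 - 89)/2 = 68.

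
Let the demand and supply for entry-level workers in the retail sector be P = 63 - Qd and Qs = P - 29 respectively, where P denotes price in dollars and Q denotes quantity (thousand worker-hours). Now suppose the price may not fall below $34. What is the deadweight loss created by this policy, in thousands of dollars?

0

Rearranging demand gives Qd = 63 - P. Without the control the market clears where 63 - P = P - 29, i.e. P* = 46 and Q* = 17.
Since 34 is below P* = 46, the floor does not bind and the free-market outcome prevails.
Since the control does not bind, no trades are prevented and deadweight loss is zero.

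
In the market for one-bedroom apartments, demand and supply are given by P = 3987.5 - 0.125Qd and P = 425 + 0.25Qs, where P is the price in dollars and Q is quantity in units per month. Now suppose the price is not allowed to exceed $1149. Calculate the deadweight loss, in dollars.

Rearranging demand gives Qd = 31900 - 8P; rearranging supply gives Qs = 4P - 1700. Without the control the market clears where 31900 - 8P = 4P - 1700, i.e. P* = 2800 and Q* = 9500.
The ceiling of 1149 is below the equilibrium price 2800, so it binds.
At P = 1149: Qd = 31900 - 8·1149 = 22708 and Qs = 4·1149 - 1700 = 2896.
Quantity traded falls to 2896. At Q = 2896 the demand price is (31900 - 2896)/8 = 3625.5 and the supply price is (1700 + 2896)/4 = 1149.
Deadweight loss = ½ · (3625.5 - 1149) · (9500 - 2896) = ½ · 2476.5 · 6604 = 8177403.

8177403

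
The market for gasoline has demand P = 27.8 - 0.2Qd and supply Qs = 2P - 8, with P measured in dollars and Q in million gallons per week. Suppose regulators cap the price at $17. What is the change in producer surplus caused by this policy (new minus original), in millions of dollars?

-120

Rearranging demand gives Qd = 139 - 5P. Without the control the market clears where 139 - 5P = 2P - 8, i.e. P* = 21 and Q* = 34.
Since 17 < 21, the ceiling is binding.
At P = 17: Qd = 139 - 5·17 = 54 and Qs = 2·17 - 8 = 26.
Producer surplus without the control is ½ · (21 - 4) · 34 = 289.
With the ceiling, producers sell 26 units at 17, so PS = ½ · (17 - 4) · 26 = 169.
Change in producer surplus = 169 - 289 = -120.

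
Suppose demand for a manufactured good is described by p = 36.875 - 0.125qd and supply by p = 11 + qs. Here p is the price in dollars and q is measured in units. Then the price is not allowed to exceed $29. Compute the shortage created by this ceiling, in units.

Rearranging demand gives qd = 295 - 8p; rearranging supply gives qs = p - 11. In a free market, 295 - 8p = p - 11 gives the equilibrium p* = 34, q* = 23.
Since 29 < 34, the ceiling is binding.
At p = 29: qd = 295 - 8·29 = 63 and qs = 29 - 11 = 18.
Shortage = qd - qs = 63 - 18 = 45.

45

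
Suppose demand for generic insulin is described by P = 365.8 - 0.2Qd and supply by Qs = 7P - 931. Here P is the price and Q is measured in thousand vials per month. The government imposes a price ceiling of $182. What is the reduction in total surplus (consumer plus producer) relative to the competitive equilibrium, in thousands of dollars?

Rearranging demand gives Qd = 1829 - 5P. Setting quantity demanded equal to quantity supplied, 1829 - 5P = 7P - 931, gives P* = 230 and Q* = 679.
The ceiling of 182 is below the equilibrium price 230, so it binds.
At P = 182: Qd = 1829 - 5·182 = 919 and Qs = 7·182 - 931 = 343.
Quantity traded falls to 343. At Q = 343 the demand price is (1829 - 343)/5 = 297.2 and the supply price is (931 + 343)/7 = 182.
Deadweight loss = ½ · (297.2 - 182) · (679 - 343) = ½ · 115.2 · 336 = 19353.6.

19353.6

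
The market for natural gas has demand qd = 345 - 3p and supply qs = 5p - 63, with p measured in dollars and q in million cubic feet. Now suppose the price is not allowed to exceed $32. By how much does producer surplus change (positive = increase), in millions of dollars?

-2745.5

In a free market, 345 - 3p = 5p - 63 gives the equilibrium p* = 51, q* = 192.
Because the ceiling (32) lies below the market-clearing price, it is binding.
At p = 32: qd = 345 - 3·32 = 249 and qs = 5·32 - 63 = 97.
Producer surplus without the control is ½ · (51 - 12.6) · 192 = 3686.4.
With the ceiling, producers sell 97 units at 32, so PS = ½ · (32 - 12.6) · 97 = 940.9.
Change in producer surplus = 940.9 - 3686.4 = -2745.5.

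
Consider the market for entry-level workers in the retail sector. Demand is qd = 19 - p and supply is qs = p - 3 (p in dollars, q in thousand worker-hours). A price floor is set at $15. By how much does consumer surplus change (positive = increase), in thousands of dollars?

-24

In a free market, 19 - p = p - 3 gives the equilibrium p* = 11, q* = 8.
Since 15 > 11, the floor is binding.
At p = 15: qd = 19 - 15 = 4 and qs = 15 - 3 = 12.
Consumer surplus without the control is ½ · (19 - 11) · 8 = 32.
With the floor, consumers buy 4 units at 15, so CS = ½ · (19 - 15) · 4 = 8.
Change in consumer surplus = 8 - 32 = -24.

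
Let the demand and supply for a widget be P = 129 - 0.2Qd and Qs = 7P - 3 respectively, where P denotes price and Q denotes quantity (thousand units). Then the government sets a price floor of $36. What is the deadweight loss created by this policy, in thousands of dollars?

Rearranging demand gives Qd = 645 - 5P. Equilibrium: 645 - 5P = 7P - 3, so 648 = 12P and P* = 54, Q* = 375.
Since 36 is below P* = 54, the floor does not bind and the free-market outcome prevails.
Since the control does not bind, no trades are prevented and deadweight loss is zero.

0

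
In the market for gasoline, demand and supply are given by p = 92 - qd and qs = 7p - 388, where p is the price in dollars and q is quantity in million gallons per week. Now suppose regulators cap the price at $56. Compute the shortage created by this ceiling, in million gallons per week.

32

Rearranging demand gives qd = 92 - p. Without the control the market clears where 92 - p = 7p - 388, i.e. p* = 60 and q* = 32.
Because the ceiling (56) lies below the market-clearing price, it is binding.
At p = 56: qd = 92 - 56 = 36 and qs = 7·56 - 388 = 4.
Shortage = qd - qs = 36 - 4 = 32.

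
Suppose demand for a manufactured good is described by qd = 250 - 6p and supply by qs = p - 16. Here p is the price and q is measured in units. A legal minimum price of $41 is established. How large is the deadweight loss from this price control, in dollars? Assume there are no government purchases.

189

Without the control the market clears where 250 - 6p = p - 16, i.e. p* = 38 and q* = 22.
The floor of 41 is above the equilibrium price 38, so it binds.
At p = 41: qd = 250 - 6·41 = 4 and qs = 41 - 16 = 25.
Quantity traded falls to 4. At q = 4 the demand price is (250 - 4)/6 = 41 and the supply price is 16 + 4 = 20.
Deadweight loss = ½ · (41 - 20) · (22 - 4) = ½ · 21 · 18 = 189.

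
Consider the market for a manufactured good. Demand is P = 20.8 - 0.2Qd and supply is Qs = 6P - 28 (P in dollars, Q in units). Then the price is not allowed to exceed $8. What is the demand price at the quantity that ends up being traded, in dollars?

16.8

Rearranging demand gives Qd = 104 - 5P. In a free market, 104 - 5P = 6P - 28 gives the equilibrium P* = 12, Q* = 44.
Since 8 < 12, the ceiling is binding.
At P = 8: Qd = 104 - 5·8 = 64 and Qs = 6·8 - 28 = 20.
Only 20 units reach the market. On the demand curve, the marginal buyer's willingness to pay at Q = 20 is (104 - 20)/5 = 16.8.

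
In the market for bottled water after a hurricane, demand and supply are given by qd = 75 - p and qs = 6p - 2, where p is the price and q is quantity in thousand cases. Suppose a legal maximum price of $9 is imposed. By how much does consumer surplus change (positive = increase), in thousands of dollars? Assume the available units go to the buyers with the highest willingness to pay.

Setting quantity demanded equal to quantity supplied, 75 - p = 6p - 2, gives p* = 11 and q* = 64.
Because the ceiling (9) lies below the market-clearing price, it is binding.
At p = 9: qd = 75 - 9 = 66 and qs = 6·9 - 2 = 52.
Consumer surplus without the control is ½ · (75 - 11) · 64 = 2048.
With the ceiling, 52 units are sold at 9 (assume they go to the highest-value buyers). The demand price at q = 52 is 23, so CS = ½ · [(75 - 9) + (23 - 9)] · 52 = 2080.
Change in consumer surplus = 2080 - 2048 = 32.

32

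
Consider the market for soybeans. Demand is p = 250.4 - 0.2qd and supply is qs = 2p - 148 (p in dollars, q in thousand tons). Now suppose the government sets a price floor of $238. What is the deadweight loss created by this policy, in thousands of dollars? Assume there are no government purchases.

12635

Rearranging demand gives qd = 1252 - 5p. Equilibrium: 1252 - 5p = 2p - 148, so 1400 = 7p and p* = 200, q* = 252.
Because the floor (238) lies above the market-clearing price, it is binding.
At p = 238: qd = 1252 - 5·238 = 62 and qs = 2·238 - 148 = 328.
Quantity traded falls to 62. At q = 62 the demand price is (1252 - 62)/5 = 238 and the supply price is (148 + 62)/2 = 105.
Deadweight loss = ½ · (238 - 105) · (252 - 62) = ½ · 133 · 190 = 12635.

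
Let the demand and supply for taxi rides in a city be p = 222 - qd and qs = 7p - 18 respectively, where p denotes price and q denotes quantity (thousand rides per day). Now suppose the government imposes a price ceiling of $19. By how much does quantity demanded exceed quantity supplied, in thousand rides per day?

88

Rearranging demand gives qd = 222 - p. Without the control the market clears where 222 - p = 7p - 18, i.e. p* = 30 and q* = 192.
Since 19 < 30, the ceiling is binding.
At p = 19: qd = 222 - 19 = 203 and qs = 7·19 - 18 = 115.
Shortage = qd - qs = 203 - 115 = 88.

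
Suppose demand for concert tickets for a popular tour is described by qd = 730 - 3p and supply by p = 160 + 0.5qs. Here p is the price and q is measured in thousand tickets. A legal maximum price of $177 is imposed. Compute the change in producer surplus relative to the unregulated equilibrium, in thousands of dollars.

-2211

Rearranging supply gives qs = 2p - 320. Equilibrium: 730 - 3p = 2p - 320, so 1050 = 5p and p* = 210, q* = 100.
The ceiling of 177 is below the equilibrium price 210, so it binds.
At p = 177: qd = 730 - 3·177 = 199 and qs = 2·177 - 320 = 34.
Producer surplus without the control is ½ · (210 - 160) · 100 = 2500.
With the ceiling, producers sell 34 units at 177, so PS = ½ · (177 - 160) · 34 = 289.
Change in producer surplus = 289 - 2500 = -2211.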